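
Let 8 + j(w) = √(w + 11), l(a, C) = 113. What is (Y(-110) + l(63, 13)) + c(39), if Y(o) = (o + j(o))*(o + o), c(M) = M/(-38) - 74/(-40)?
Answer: 9908053/380 - 660*I*√11 ≈ 26074.0 - 2189.0*I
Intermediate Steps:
j(w) = -8 + √(11 + w) (j(w) = -8 + √(w + 11) = -8 + √(11 + w))
c(M) = 37/20 - M/38 (c(M) = M*(-1/38) - 74*(-1/40) = -M/38 + 37/20 = 37/20 - M/38)
Y(o) = 2*o*(-8 + o + √(11 + o)) (Y(o) = (o + (-8 + √(11 + o)))*(o + o) = (-8 + o + √(11 + o))*(2*o) = 2*o*(-8 + o + √(11 + o)))
(Y(-110) + l(63, 13)) + c(39) = (2*(-110)*(-8 - 110 + √(11 - 110)) + 113) + (37/20 - 1/38*39) = (2*(-110)*(-8 - 110 + √(-99)) + 113) + (37/20 - 39/38) = (2*(-110)*(-8 - 110 + 3*I*√11) + 113) + 313/380 = (2*(-110)*(-118 + 3*I*√11) + 113) + 313/380 = ((25960 - 660*I*√11) + 113) + 313/380 = (26073 - 660*I*√11) + 313/380 = 9908053/380 - 660*I*√11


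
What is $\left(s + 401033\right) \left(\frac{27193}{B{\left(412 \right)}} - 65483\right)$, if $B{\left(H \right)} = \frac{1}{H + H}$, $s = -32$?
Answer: $8958983490549$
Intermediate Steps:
$B{\left(H \right)} = \frac{1}{2 H}$
$\left(s + 401033\right) \left(\frac{27193}{B{\left(412 \right)}} - 65483\right) = \left(-32 + 401033\right) \left(\frac{27193}{\frac{1}{2} \cdot \frac{1}{412}} - 65483\right) = 401001 \left(\frac{27193}{\frac{1}{2} \cdot \frac{1}{412}} - 65483\right) = 401001 \left(27193 \frac{1}{\frac{1}{824}} - 65483\right) = 401001 \left(27193 \cdot 824 - 65483\right) = 401001 \left(22407032 - 65483\right) = 401001 \cdot 22341549 = 8958983490549$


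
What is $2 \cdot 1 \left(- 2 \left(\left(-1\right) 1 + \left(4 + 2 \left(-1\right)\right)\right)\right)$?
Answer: $-4$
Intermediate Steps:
$2 \cdot 1 \left(- 2 \left(\left(-1\right) 1 + \left(4 + 2 \left(-1\right)\right)\right)\right) = 2 \left(- 2 \left(-1 + \left(4 - 2\right)\right)\right) = 2 \left(- 2 \left(-1 + 2\right)\right) = 2 \left(\left(-2\right) 1\right) = 2 \left(-2\right) = -4$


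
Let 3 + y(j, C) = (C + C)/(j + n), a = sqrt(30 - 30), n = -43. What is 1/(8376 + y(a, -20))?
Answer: 43/360079 ≈ 0.00011942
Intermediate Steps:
a = 0 (a = sqrt(0) = 0)
y(j, C) = -3 + 2*C/(-43 + j) (y(j, C) = -3 + (C + C)/(j - 43) = -3 + (2*C)/(-43 + j) = -3 + 2*C/(-43 + j))
1/(8376 + y(a, -20)) = 1/(8376 + (129 - 3*0 + 2*(-20))/(-43 + 0)) = 1/(8376 + (129 + 0 - 40)/(-43)) = 1/(8376 - 1/43*89) = 1/(8376 - 89/43) = 1/(360079/43) = 43/360079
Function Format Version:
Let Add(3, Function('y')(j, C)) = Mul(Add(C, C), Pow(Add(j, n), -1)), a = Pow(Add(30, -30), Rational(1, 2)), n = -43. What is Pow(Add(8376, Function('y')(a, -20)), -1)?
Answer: Rational(43, 360079) ≈ 0.00011942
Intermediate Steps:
a = 0 (a = Pow(0, Rational(1, 2)) = 0)
Function('y')(j, C) = Add(-3, Mul(2, C, Pow(Add(-43, j), -1))) (Function('y')(j, C) = Add(-3, Mul(Add(C, C), Pow(Add(j, -43), -1))) = Add(-3, Mul(Mul(2, C), Pow(Add(-43, j), -1))) = Add(-3, Mul(2, C, Pow(Add(-43, j), -1))))
Pow(Add(8376, Function('y')(a, -20)), -1) = Pow(Add(8376, Mul(Pow(Add(-43, 0), -1), Add(129, Mul(-3, 0), Mul(2, -20)))), -1) = Pow(Add(8376, Mul(Pow(-43, -1), Add(129, 0, -40))), -1) = Pow(Add(8376, Mul(Rational(-1, 43), 89)), -1) = Pow(Add(8376, Rational(-89, 43)), -1) = Pow(Rational(360079, 43), -1) = Rational(43, 360079)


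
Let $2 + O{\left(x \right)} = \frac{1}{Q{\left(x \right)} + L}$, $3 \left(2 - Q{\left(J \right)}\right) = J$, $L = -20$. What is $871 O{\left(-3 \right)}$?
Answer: $- \frac{30485}{17} \approx -1793.2$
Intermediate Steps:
$Q{\left(J \right)} = 2 - \frac{J}{3}$
$O{\left(x \right)} = -2 + \frac{1}{-18 - \frac{x}{3}}$ ($O{\left(x \right)} = -2 + \frac{1}{\left(2 - \frac{x}{3}\right) - 20} = -2 + \frac{1}{-18 - \frac{x}{3}}$)
$871 O{\left(-3 \right)} = 871 \frac{-111 - -6}{54 - 3} = 871 \frac{-111 + 6}{51} = 871 \cdot \frac{1}{51} \left(-105\right) = 871 \left(- \frac{35}{17}\right) = - \frac{30485}{17}$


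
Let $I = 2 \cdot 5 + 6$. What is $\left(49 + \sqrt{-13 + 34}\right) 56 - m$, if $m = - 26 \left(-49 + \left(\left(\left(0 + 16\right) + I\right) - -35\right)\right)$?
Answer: $3212 + 56 \sqrt{21} \approx 3468.6$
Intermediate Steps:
$I = 16$ ($I = 10 + 6 = 16$)
$m = -468$ ($m = - 26 \left(-49 + \left(\left(\left(0 + 16\right) + 16\right) - -35\right)\right) = - 26 \left(-49 + \left(\left(16 + 16\right) + 35\right)\right) = - 26 \left(-49 + \left(32 + 35\right)\right) = - 26 \left(-49 + 67\right) = \left(-26\right) 18 = -468$)
$\left(49 + \sqrt{-13 + 34}\right) 56 - m = \left(49 + \sqrt{-13 + 34}\right) 56 - -468 = \left(49 + \sqrt{21}\right) 56 + 468 = \left(2744 + 56 \sqrt{21}\right) + 468 = 3212 + 56 \sqrt{21}$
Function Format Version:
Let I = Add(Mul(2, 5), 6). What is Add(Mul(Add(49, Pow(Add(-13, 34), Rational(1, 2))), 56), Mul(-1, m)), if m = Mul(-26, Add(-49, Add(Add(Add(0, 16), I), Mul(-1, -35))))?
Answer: Add(3212, Mul(56, Pow(21, Rational(1, 2)))) ≈ 3468.6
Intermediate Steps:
I = 16 (I = Add(10, 6) = 16)
m = -468 (m = Mul(-26, Add(-49, Add(Add(Add(0, 16), 16), Mul(-1, -35)))) = Mul(-26, Add(-49, Add(Add(16, 16), 35))) = Mul(-26, Add(-49, Add(32, 35))) = Mul(-26, Add(-49, 67)) = Mul(-26, 18) = -468)
Add(Mul(Add(49, Pow(Add(-13, 34), Rational(1, 2))), 56), Mul(-1, m)) = Add(Mul(Add(49, Pow(Add(-13, 34), Rational(1, 2))), 56), Mul(-1, -468)) = Add(Mul(Add(49, Pow(21, Rational(1, 2))), 56), 468) = Add(Add(2744, Mul(56, Pow(21, Rational(1, 2)))), 468) = Add(3212, Mul(56, Pow(21, Rational(1, 2))))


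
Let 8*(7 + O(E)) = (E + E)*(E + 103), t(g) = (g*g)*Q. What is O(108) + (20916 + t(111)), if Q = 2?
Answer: 51248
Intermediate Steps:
t(g) = 2*g² (t(g) = (g*g)*2 = g²*2 = 2*g²)
O(E) = -7 + E*(103 + E)/4 (O(E) = -7 + ((E + E)*(E + 103))/8 = -7 + ((2*E)*(103 + E))/8 = -7 + (2*E*(103 + E))/8 = -7 + E*(103 + E)/4)
O(108) + (20916 + t(111)) = (-7 + (¼)*108² + (103/4)*108) + (20916 + 2*111²) = (-7 + (¼)*11664 + 2781) + (20916 + 2*12321) = (-7 + 2916 + 2781) + (20916 + 24642) = 5690 + 45558 = 51248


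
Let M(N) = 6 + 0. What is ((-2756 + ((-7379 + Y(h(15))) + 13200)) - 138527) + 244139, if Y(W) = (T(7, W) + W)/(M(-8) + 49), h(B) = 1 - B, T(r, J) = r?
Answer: 5977228/55 ≈ 1.0868e+5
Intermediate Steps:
M(N) = 6
Y(W) = 7/55 + W/55 (Y(W) = (7 + W)/(6 + 49) = (7 + W)/55 = (7 + W)*(1/55) = 7/55 + W/55)
((-2756 + ((-7379 + Y(h(15))) + 13200)) - 138527) + 244139 = ((-2756 + ((-7379 + (7/55 + (1 - 1*15)/55)) + 13200)) - 138527) + 244139 = ((-2756 + ((-7379 + (7/55 + (1 - 15)/55)) + 13200)) - 138527) + 244139 = ((-2756 + ((-7379 + (7/55 + (1/55)*(-14))) + 13200)) - 138527) + 244139 = ((-2756 + ((-7379 + (7/55 - 14/55)) + 13200)) - 138527) + 244139 = ((-2756 + ((-7379 - 7/55) + 13200)) - 138527) + 244139 = ((-2756 + (-405852/55 + 13200)) - 138527) + 244139 = ((-2756 + 320148/55) - 138527) + 244139 = (168568/55 - 138527) + 244139 = -7450417/55 + 244139 = 5977228/55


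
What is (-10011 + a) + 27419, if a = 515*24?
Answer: 29768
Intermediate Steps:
a = 12360
(-10011 + a) + 27419 = (-10011 + 12360) + 27419 = 2349 + 27419 = 29768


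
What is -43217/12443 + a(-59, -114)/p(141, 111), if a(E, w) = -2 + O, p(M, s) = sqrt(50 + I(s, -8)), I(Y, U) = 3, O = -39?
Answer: -1879/541 - 41*sqrt(53)/53 ≈ -9.1050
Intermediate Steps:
p(M, s) = sqrt(53) (p(M, s) = sqrt(50 + 3) = sqrt(53))
a(E, w) = -41 (a(E, w) = -2 - 39 = -41)
-43217/12443 + a(-59, -114)/p(141, 111) = -43217/12443 - 41*sqrt(53)/53 = -43217*1/12443 - 41*sqrt(53)/53 = -1879/541 - 41*sqrt(53)/53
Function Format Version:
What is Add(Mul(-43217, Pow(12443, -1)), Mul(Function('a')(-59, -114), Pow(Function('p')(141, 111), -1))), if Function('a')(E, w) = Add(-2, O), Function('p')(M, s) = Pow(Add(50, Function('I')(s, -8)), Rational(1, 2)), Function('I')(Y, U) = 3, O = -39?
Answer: Add(Rational(-1879, 541), Mul(Rational(-41, 53), Pow(53, Rational(1, 2)))) ≈ -9.1050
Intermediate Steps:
Function('p')(M, s) = Pow(53, Rational(1, 2)) (Function('p')(M, s) = Pow(Add(50, 3), Rational(1, 2)) = Pow(53, Rational(1, 2)))
Function('a')(E, w) = -41 (Function('a')(E, w) = Add(-2, -39) = -41)
Add(Mul(-43217, Pow(12443, -1)), Mul(Function('a')(-59, -114), Pow(Function('p')(141, 111), -1))) = Add(Mul(-43217, Pow(12443, -1)), Mul(-41, Pow(Pow(53, Rational(1, 2)), -1))) = Add(Mul(-43217, Rational(1, 12443)), Mul(-41, Mul(Rational(1, 53), Pow(53, Rational(1, 2))))) = Add(Rational(-1879, 541), Mul(Rational(-41, 53), Pow(53, Rational(1, 2))))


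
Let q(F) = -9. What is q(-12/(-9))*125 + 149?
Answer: -976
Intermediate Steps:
q(-12/(-9))*125 + 149 = -9*125 + 149 = -1125 + 149 = -976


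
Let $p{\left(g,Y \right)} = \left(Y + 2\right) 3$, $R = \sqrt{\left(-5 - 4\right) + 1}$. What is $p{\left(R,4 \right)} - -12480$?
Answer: $12498$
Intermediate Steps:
$R = 2 i \sqrt{2}$ ($R = \sqrt{-9 + 1} = \sqrt{-8} = 2 i \sqrt{2} \approx 2.8284 i$)
$p{\left(g,Y \right)} = 6 + 3 Y$ ($p{\left(g,Y \right)} = \left(2 + Y\right) 3 = 6 + 3 Y$)
$p{\left(R,4 \right)} - -12480 = \left(6 + 3 \cdot 4\right) - -12480 = \left(6 + 12\right) + 12480 = 18 + 12480 = 12498$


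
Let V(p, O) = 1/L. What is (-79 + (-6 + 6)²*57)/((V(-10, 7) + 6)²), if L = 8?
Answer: -5056/2401 ≈ -2.1058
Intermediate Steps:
V(p, O) = ⅛ (V(p, O) = 1/8 = ⅛)
(-79 + (-6 + 6)²*57)/((V(-10, 7) + 6)²) = (-79 + (-6 + 6)²*57)/((⅛ + 6)²) = (-79 + 0²*57)/((49/8)²) = (-79 + 0*57)/(2401/64) = (-79 + 0)*(64/2401) = -79*64/2401 = -5056/2401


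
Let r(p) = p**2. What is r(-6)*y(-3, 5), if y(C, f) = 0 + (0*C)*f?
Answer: 0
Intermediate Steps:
y(C, f) = 0 (y(C, f) = 0 + 0*f = 0 + 0 = 0)
r(-6)*y(-3, 5) = (-6)**2*0 = 36*0 = 0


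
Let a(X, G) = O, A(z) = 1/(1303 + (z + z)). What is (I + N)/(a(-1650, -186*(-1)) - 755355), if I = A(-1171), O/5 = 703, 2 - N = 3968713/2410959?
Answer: -221017259/470837243931960 ≈ -4.6941e-7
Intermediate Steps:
A(z) = 1/(1303 + 2*z)
N = 853205/2410959 (N = 2 - 3968713/2410959 = 853205/2410959 ≈ 0.35389)
O = 3515 (O = 5*703 = 3515)
a(X, G) = 3515
I = -1/1039 (I = 1/(1303 + 2*(-1171)) = 1/(1303 - 2342) = 1/(-1039) = -1/1039 ≈ -0.00096246)
(I + N)/(a(-1650, -186*(-1)) - 755355) = (-1/1039 + 853205/2410959)/(3515 - 755355) = (884069036/2504986401)/(-751840) = (884069036/2504986401)*(-1/751840) = -221017259/470837243931960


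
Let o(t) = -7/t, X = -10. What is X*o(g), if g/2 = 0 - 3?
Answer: -35/3 ≈ -11.667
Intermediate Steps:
g = -6 (g = 2*(0 - 3) = 2*(-3) = -6)
X*o(g) = -(-70)/(-6) = -(-70)*(-1)/6 = -10*7/6 = -35/3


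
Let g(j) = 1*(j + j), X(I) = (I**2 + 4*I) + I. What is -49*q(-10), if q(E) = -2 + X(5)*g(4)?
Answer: -19502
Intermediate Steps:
X(I) = I**2 + 5*I
g(j) = 2*j (g(j) = 1*(2*j) = 2*j)
q(E) = 398 (q(E) = -2 + (5*(5 + 5))*(2*4) = -2 + (5*10)*8 = -2 + 50*8 = -2 + 400 = 398)
-49*q(-10) = -49*398 = -19502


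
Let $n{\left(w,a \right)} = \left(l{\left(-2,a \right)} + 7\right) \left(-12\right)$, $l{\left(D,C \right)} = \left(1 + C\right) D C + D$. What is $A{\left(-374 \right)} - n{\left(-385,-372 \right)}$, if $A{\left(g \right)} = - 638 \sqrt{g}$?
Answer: $-3312228 - 638 i \sqrt{374} \approx -3.3122 \cdot 10^{6} - 12338.0 i$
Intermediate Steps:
$l{\left(D,C \right)} = D + C D \left(1 + C\right)$ ($l{\left(D,C \right)} = D \left(1 + C\right) C + D = C D \left(1 + C\right) + D = D + C D \left(1 + C\right)$)
$n{\left(w,a \right)} = -60 + 24 a + 24 a^{2}$ ($n{\left(w,a \right)} = \left(- 2 \left(1 + a + a^{2}\right) + 7\right) \left(-12\right) = \left(\left(-2 - 2 a - 2 a^{2}\right) + 7\right) \left(-12\right) = \left(5 - 2 a - 2 a^{2}\right) \left(-12\right) = -60 + 24 a + 24 a^{2}$)
$A{\left(-374 \right)} - n{\left(-385,-372 \right)} = - 638 \sqrt{-374} - \left(-60 + 24 \left(-372\right) + 24 \left(-372\right)^{2}\right) = - 638 i \sqrt{374} - \left(-60 - 8928 + 24 \cdot 138384\right) = - 638 i \sqrt{374} - \left(-60 - 8928 + 3321216\right) = - 638 i \sqrt{374} - 3312228 = -3312228 - 638 i \sqrt{374}$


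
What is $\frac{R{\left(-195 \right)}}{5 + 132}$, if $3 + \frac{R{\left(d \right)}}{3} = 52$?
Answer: $\frac{147}{137} \approx 1.073$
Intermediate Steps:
$R{\left(d \right)} = 147$ ($R{\left(d \right)} = -9 + 3 \cdot 52 = -9 + 156 = 147$)
$\frac{R{\left(-195 \right)}}{5 + 132} = \frac{1}{5 + 132} \cdot 147 = \frac{1}{137} \cdot 147 = \frac{147}{137}$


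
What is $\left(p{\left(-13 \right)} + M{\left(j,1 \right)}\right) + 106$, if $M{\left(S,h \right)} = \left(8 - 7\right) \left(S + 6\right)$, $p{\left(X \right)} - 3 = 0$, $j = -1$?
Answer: $114$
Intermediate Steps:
$p{\left(X \right)} = 3$ ($p{\left(X \right)} = 3 + 0 = 3$)
$M{\left(S,h \right)} = 6 + S$ ($M{\left(S,h \right)} = 1 \left(6 + S\right) = 6 + S$)
$\left(p{\left(-13 \right)} + M{\left(j,1 \right)}\right) + 106 = \left(3 + \left(6 - 1\right)\right) + 106 = \left(3 + 5\right) + 106 = 8 + 106 = 114$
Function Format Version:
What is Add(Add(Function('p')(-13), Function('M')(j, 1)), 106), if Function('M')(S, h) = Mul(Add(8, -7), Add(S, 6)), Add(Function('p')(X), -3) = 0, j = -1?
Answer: 114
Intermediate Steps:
Function('p')(X) = 3 (Function('p')(X) = Add(3, 0) = 3)
Function('M')(S, h) = Add(6, S) (Function('M')(S, h) = Mul(1, Add(6, S)) = Add(6, S))
Add(Add(Function('p')(-13), Function('M')(j, 1)), 106) = Add(Add(3, Add(6, -1)), 106) = Add(Add(3, 5), 106) = Add(8, 106) = 114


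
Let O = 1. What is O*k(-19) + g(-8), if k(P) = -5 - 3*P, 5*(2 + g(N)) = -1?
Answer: 249/5 ≈ 49.800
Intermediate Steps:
g(N) = -11/5 (g(N) = -2 + (1/5)*(-1) = -2 - 1/5 = -11/5)
O*k(-19) + g(-8) = 1*(-5 - 3*(-19)) - 11/5 = 1*(-5 + 57) - 11/5 = 1*52 - 11/5 = 52 - 11/5 = 249/5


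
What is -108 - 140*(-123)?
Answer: 17112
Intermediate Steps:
-108 - 140*(-123) = -108 + 17220 = 17112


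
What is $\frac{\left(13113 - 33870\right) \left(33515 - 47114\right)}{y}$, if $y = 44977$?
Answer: $\frac{282274443}{44977} \approx 6276.0$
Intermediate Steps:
$\frac{\left(13113 - 33870\right) \left(33515 - 47114\right)}{y} = \frac{\left(13113 - 33870\right) \left(33515 - 47114\right)}{44977} = \left(-20757\right) \left(-13599\right) \frac{1}{44977} = 282274443 \cdot \frac{1}{44977} = \frac{282274443}{44977}$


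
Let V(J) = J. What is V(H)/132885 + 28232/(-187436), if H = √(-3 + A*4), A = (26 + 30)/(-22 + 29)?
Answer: -7058/46859 + √29/132885 ≈ -0.15058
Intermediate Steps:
A = 8 (A = 56/7 = 56*(⅐) = 8)
H = √29 (H = √(-3 + 8*4) = √(-3 + 32) = √29 ≈ 5.3852)
V(H)/132885 + 28232/(-187436) = √29/132885 + 28232/(-187436) = √29*(1/132885) + 28232*(-1/187436) = √29/132885 - 7058/46859 = -7058/46859 + √29/132885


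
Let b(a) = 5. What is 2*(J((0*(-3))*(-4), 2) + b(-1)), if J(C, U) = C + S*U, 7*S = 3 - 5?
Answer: 62/7 ≈ 8.8571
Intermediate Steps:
S = -2/7 (S = (3 - 5)/7 = (⅐)*(-2) = -2/7 ≈ -0.28571)
J(C, U) = C - 2*U/7
2*(J((0*(-3))*(-4), 2) + b(-1)) = 2*(((0*(-3))*(-4) - 2/7*2) + 5) = 2*((0*(-4) - 4/7) + 5) = 2*((0 - 4/7) + 5) = 2*(-4/7 + 5) = 2*(31/7) = 62/7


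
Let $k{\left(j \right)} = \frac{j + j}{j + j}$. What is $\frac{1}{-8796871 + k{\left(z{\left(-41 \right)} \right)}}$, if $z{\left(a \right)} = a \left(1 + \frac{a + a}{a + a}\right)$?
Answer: $- \frac{1}{8796870} \approx -1.1368 \cdot 10^{-7}$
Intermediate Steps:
$z{\left(a \right)} = 2 a$ ($z{\left(a \right)} = a \left(1 + \frac{2 a}{2 a}\right) = a \left(1 + 2 a \frac{1}{2 a}\right) = a \left(1 + 1\right) = a 2 = 2 a$)
$k{\left(j \right)} = 1$ ($k{\left(j \right)} = \frac{2 j}{2 j} = 2 j \frac{1}{2 j} = 1$)
$\frac{1}{-8796871 + k{\left(z{\left(-41 \right)} \right)}} = \frac{1}{-8796871 + 1} = \frac{1}{-8796870} = - \frac{1}{8796870}$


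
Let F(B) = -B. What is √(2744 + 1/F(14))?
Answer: √537810/14 ≈ 52.383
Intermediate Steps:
√(2744 + 1/F(14)) = √(2744 + 1/(-1*14)) = √(2744 + 1/(-14)) = √(2744 - 1/14) = √(38415/14) = √537810/14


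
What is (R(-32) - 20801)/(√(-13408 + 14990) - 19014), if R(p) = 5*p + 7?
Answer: 199209678/180765307 + 10477*√1582/180765307 ≈ 1.1043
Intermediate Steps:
R(p) = 7 + 5*p
(R(-32) - 20801)/(√(-13408 + 14990) - 19014) = ((7 + 5*(-32)) - 20801)/(√(-13408 + 14990) - 19014) = ((7 - 160) - 20801)/(√1582 - 19014) = (-153 - 20801)/(-19014 + √1582) = -20954/(-19014 + √1582)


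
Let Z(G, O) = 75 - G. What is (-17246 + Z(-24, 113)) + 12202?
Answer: -4945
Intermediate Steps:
(-17246 + Z(-24, 113)) + 12202 = (-17246 + (75 - 1*(-24))) + 12202 = (-17246 + (75 + 24)) + 12202 = (-17246 + 99) + 12202 = -17147 + 12202 = -4945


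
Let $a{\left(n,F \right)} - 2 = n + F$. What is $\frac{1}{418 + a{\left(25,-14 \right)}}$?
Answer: $\frac{1}{431} \approx 0.0023202$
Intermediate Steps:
$a{\left(n,F \right)} = 2 + F + n$ ($a{\left(n,F \right)} = 2 + \left(n + F\right) = 2 + \left(F + n\right) = 2 + F + n$)
$\frac{1}{418 + a{\left(25,-14 \right)}} = \frac{1}{418 + \left(2 - 14 + 25\right)} = \frac{1}{418 + 13} = \frac{1}{431}$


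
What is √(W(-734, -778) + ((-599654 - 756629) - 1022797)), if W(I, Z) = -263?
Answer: I*√2379343 ≈ 1542.5*I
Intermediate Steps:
√(W(-734, -778) + ((-599654 - 756629) - 1022797)) = √(-263 + ((-599654 - 756629) - 1022797)) = √(-263 + (-1356283 - 1022797)) = √(-263 - 2379080) = √(-2379343) = I*√2379343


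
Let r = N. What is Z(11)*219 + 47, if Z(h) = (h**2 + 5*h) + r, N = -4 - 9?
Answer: 35744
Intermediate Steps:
N = -13
r = -13
Z(h) = -13 + h**2 + 5*h (Z(h) = (h**2 + 5*h) - 13 = -13 + h**2 + 5*h)
Z(11)*219 + 47 = (-13 + 11**2 + 5*11)*219 + 47 = (-13 + 121 + 55)*219 + 47 = 163*219 + 47 = 35697 + 47 = 35744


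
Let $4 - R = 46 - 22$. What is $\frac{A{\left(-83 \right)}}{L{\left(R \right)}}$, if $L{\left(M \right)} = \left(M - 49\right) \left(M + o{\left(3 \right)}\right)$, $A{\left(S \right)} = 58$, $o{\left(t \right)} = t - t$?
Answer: $\frac{29}{690} \approx 0.042029$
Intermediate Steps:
$o{\left(t \right)} = 0$
$R = -20$ ($R = 4 - \left(46 - 22\right) = 4 - 24 = -20$)
$L{\left(M \right)} = M \left(-49 + M\right)$ ($L{\left(M \right)} = \left(M - 49\right) \left(M + 0\right) = \left(-49 + M\right) M = M \left(-49 + M\right)$)
$\frac{A{\left(-83 \right)}}{L{\left(R \right)}} = \frac{58}{\left(-20\right) \left(-49 - 20\right)} = \frac{58}{\left(-20\right) \left(-69\right)} = \frac{58}{1380} = 58 \cdot \frac{1}{1380} = \frac{29}{690}$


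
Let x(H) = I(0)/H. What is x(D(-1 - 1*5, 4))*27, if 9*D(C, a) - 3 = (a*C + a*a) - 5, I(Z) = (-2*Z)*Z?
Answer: 0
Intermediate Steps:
I(Z) = -2*Z**2
D(C, a) = -2/9 + a**2/9 + C*a/9 (D(C, a) = 1/3 + ((a*C + a*a) - 5)/9 = 1/3 + ((C*a + a**2) - 5)/9 = 1/3 + ((a**2 + C*a) - 5)/9 = 1/3 + (-5 + a**2 + C*a)/9 = 1/3 + (-5/9 + a**2/9 + C*a/9) = -2/9 + a**2/9 + C*a/9)
x(H) = 0 (x(H) = (-2*0**2)/H = (-2*0)/H = 0/H = 0)
x(D(-1 - 1*5, 4))*27 = 0*27 = 0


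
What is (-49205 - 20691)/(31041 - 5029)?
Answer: -17474/6503 ≈ -2.6871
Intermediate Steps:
(-49205 - 20691)/(31041 - 5029) = -69896/26012 = -69896*1/26012 = -17474/6503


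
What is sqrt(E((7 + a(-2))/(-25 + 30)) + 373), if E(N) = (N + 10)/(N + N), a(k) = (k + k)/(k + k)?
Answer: sqrt(6026)/4 ≈ 19.407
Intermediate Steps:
a(k) = 1 (a(k) = (2*k)/((2*k)) = (2*k)*(1/(2*k)) = 1)
E(N) = (10 + N)/(2*N) (E(N) = (10 + N)/((2*N)) = (10 + N)*(1/(2*N)) = (10 + N)/(2*N))
sqrt(E((7 + a(-2))/(-25 + 30)) + 373) = sqrt((10 + (7 + 1)/(-25 + 30))/(2*(((7 + 1)/(-25 + 30)))) + 373) = sqrt((10 + 8/5)/(2*((8/5))) + 373) = sqrt((10 + 8*(1/5))/(2*((8*(1/5)))) + 373) = sqrt((10 + 8/5)/(2*(8/5)) + 373) = sqrt((1/2)*(5/8)*(58/5) + 373) = sqrt(29/8 + 373) = sqrt(3013/8) = sqrt(6026)/4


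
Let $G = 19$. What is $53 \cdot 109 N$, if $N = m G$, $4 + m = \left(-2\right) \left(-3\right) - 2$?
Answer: $0$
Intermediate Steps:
$m = 0$ ($m = -4 - -4 = -4 + \left(6 - 2\right) = -4 + 4 = 0$)
$N = 0$ ($N = 0 \cdot 19 = 0$)
$53 \cdot 109 N = 53 \cdot 109 \cdot 0 = 5777 \cdot 0 = 0$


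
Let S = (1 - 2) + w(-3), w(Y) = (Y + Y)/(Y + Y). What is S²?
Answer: 0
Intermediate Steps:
w(Y) = 1 (w(Y) = (2*Y)/((2*Y)) = (2*Y)*(1/(2*Y)) = 1)
S = 0 (S = (1 - 2) + 1 = -1 + 1 = 0)
S² = 0² = 0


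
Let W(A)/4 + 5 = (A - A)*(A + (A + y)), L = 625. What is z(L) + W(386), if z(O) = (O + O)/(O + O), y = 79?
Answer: -19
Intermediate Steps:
z(O) = 1 (z(O) = (2*O)/((2*O)) = (2*O)*(1/(2*O)) = 1)
W(A) = -20 (W(A) = -20 + 4*((A - A)*(A + (A + 79))) = -20 + 4*(0*(A + (79 + A))) = -20 + 4*(0*(79 + 2*A)) = -20 + 4*0 = -20 + 0 = -20)
z(L) + W(386) = 1 - 20 = -19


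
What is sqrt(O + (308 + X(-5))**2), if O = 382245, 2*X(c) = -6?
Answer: sqrt(475270) ≈ 689.40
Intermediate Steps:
X(c) = -3 (X(c) = (1/2)*(-6) = -3)
sqrt(O + (308 + X(-5))**2) = sqrt(382245 + (308 - 3)**2) = sqrt(382245 + 305**2) = sqrt(382245 + 93025) = sqrt(475270)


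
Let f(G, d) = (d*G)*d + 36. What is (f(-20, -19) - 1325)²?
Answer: 72403081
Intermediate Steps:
f(G, d) = 36 + G*d² (f(G, d) = (G*d)*d + 36 = G*d² + 36 = 36 + G*d²)
(f(-20, -19) - 1325)² = ((36 - 20*(-19)²) - 1325)² = ((36 - 20*361) - 1325)² = ((36 - 7220) - 1325)² = (-7184 - 1325)² = (-8509)² = 72403081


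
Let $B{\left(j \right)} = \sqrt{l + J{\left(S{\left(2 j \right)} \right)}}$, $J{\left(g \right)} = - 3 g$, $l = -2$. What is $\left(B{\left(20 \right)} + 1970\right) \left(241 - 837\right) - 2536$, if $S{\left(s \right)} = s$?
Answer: $-1176656 - 596 i \sqrt{122} \approx -1.1767 \cdot 10^{6} - 6583.0 i$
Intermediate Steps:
$B{\left(j \right)} = \sqrt{-2 - 6 j}$ ($B{\left(j \right)} = \sqrt{-2 - 3 \cdot 2 j} = \sqrt{-2 - 6 j}$)
$\left(B{\left(20 \right)} + 1970\right) \left(241 - 837\right) - 2536 = \left(\sqrt{-2 - 120} + 1970\right) \left(241 - 837\right) - 2536 = \left(\sqrt{-2 - 120} + 1970\right) \left(-596\right) - 2536 = \left(\sqrt{-122} + 1970\right) \left(-596\right) - 2536 = \left(i \sqrt{122} + 1970\right) \left(-596\right) - 2536 = \left(1970 + i \sqrt{122}\right) \left(-596\right) - 2536 = \left(-1174120 - 596 i \sqrt{122}\right) - 2536 = -1176656 - 596 i \sqrt{122}$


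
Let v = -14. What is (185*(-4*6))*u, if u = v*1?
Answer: 62160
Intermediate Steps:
u = -14 (u = -14*1 = -14)
(185*(-4*6))*u = (185*(-4*6))*(-14) = (185*(-24))*(-14) = -4440*(-14) = 62160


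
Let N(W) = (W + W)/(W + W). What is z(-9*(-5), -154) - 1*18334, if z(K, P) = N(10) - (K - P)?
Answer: -18532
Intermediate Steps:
N(W) = 1 (N(W) = (2*W)/((2*W)) = (2*W)*(1/(2*W)) = 1)
z(K, P) = 1 + P - K (z(K, P) = 1 - (K - P) = 1 + (P - K) = 1 + P - K)
z(-9*(-5), -154) - 1*18334 = (1 - 154 - (-9)*(-5)) - 1*18334 = (1 - 154 - 1*45) - 18334 = (1 - 154 - 45) - 18334 = -198 - 18334 = -18532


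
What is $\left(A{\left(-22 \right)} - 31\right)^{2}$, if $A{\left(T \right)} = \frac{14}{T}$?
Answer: $\frac{121104}{121} \approx 1000.9$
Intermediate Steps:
$\left(A{\left(-22 \right)} - 31\right)^{2} = \left(\frac{14}{-22} - 31\right)^{2} = \left(14 \left(- \frac{1}{22}\right) - 31\right)^{2} = \left(- \frac{7}{11} - 31\right)^{2} = \left(- \frac{348}{11}\right)^{2} = \frac{121104}{121}$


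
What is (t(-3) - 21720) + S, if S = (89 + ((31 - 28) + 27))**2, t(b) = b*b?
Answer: -7550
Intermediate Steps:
t(b) = b**2
S = 14161 (S = (89 + (3 + 27))**2 = (89 + 30)**2 = 119**2 = 14161)
(t(-3) - 21720) + S = ((-3)**2 - 21720) + 14161 = (9 - 21720) + 14161 = -21711 + 14161 = -7550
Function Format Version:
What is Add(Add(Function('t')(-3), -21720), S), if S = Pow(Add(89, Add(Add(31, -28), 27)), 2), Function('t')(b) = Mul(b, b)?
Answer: -7550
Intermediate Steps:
Function('t')(b) = Pow(b, 2)
S = 14161 (S = Pow(Add(89, Add(3, 27)), 2) = Pow(Add(89, 30), 2) = Pow(119, 2) = 14161)
Add(Add(Function('t')(-3), -21720), S) = Add(Add(Pow(-3, 2), -21720), 14161) = Add(Add(9, -21720), 14161) = Add(-21711, 14161) = -7550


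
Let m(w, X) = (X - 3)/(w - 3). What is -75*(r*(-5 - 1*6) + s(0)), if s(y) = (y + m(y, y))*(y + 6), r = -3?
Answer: -2925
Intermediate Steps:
m(w, X) = (-3 + X)/(-3 + w)
s(y) = (1 + y)*(6 + y) (s(y) = (y + (-3 + y)/(-3 + y))*(y + 6) = (y + 1)*(6 + y) = (1 + y)*(6 + y))
-75*(r*(-5 - 1*6) + s(0)) = -75*(-3*(-5 - 1*6) + (6 + 0² + 7*0)) = -75*(-3*(-5 - 6) + (6 + 0 + 0)) = -75*(-3*(-11) + 6) = -75*(33 + 6) = -75*39 = -15*195 = -2925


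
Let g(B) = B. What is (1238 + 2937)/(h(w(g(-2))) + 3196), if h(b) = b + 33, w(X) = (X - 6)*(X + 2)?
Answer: 4175/3229 ≈ 1.2930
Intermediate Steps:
w(X) = (-6 + X)*(2 + X)
h(b) = 33 + b
(1238 + 2937)/(h(w(g(-2))) + 3196) = (1238 + 2937)/((33 + (-12 + (-2)**2 - 4*(-2))) + 3196) = 4175/((33 + (-12 + 4 + 8)) + 3196) = 4175/((33 + 0) + 3196) = 4175/(33 + 3196) = 4175/3229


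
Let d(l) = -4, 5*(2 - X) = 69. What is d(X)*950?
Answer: -3800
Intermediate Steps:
X = -59/5 (X = 2 - 1/5*69 = 2 - 69/5 = -59/5 ≈ -11.800)
d(X)*950 = -4*950 = -3800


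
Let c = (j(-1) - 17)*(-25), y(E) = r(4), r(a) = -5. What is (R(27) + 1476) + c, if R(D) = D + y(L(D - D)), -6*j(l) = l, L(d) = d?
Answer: 11513/6 ≈ 1918.8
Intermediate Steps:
y(E) = -5
j(l) = -l/6
c = 2525/6 (c = (-⅙*(-1) - 17)*(-25) = (⅙ - 17)*(-25) = -101/6*(-25) = 2525/6 ≈ 420.83)
R(D) = -5 + D (R(D) = D - 5 = -5 + D)
(R(27) + 1476) + c = ((-5 + 27) + 1476) + 2525/6 = (22 + 1476) + 2525/6 = 1498 + 2525/6 = 11513/6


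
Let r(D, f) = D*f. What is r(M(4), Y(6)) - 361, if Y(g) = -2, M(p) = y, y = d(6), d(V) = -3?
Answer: -355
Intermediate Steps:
y = -3
M(p) = -3
r(M(4), Y(6)) - 361 = -3*(-2) - 361 = 6 - 361 = -355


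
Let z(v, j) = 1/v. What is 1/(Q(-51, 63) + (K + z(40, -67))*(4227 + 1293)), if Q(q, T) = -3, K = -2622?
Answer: -1/14473305 ≈ -6.9093e-8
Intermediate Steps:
1/(Q(-51, 63) + (K + z(40, -67))*(4227 + 1293)) = 1/(-3 + (-2622 + 1/40)*(4227 + 1293)) = 1/(-3 + (-2622 + 1/40)*5520) = 1/(-3 - 104879/40*5520) = 1/(-3 - 14473302) = 1/(-14473305) = -1/14473305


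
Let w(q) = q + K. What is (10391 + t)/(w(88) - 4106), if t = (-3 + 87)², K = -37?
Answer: -17447/4055 ≈ -4.3026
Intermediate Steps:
t = 7056 (t = 84² = 7056)
w(q) = -37 + q (w(q) = q - 37 = -37 + q)
(10391 + t)/(w(88) - 4106) = (10391 + 7056)/((-37 + 88) - 4106) = 17447/(51 - 4106) = 17447/(-4055) = 17447*(-1/4055) = -17447/4055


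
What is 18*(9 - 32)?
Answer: -414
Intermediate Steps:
18*(9 - 32) = 18*(-23) = -414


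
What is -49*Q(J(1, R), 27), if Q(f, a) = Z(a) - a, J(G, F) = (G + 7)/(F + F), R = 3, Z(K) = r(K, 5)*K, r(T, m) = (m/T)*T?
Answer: -5292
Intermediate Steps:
r(T, m) = m
Z(K) = 5*K
J(G, F) = (7 + G)/(2*F) (J(G, F) = (7 + G)/((2*F)) = (7 + G)*(1/(2*F)) = (7 + G)/(2*F))
Q(f, a) = 4*a (Q(f, a) = 5*a - a = 4*a)
-49*Q(J(1, R), 27) = -196*27 = -49*108 = -5292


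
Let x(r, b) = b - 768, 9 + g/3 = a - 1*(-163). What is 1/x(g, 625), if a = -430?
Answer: -1/143 ≈ -0.0069930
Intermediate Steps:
g = -828 (g = -27 + 3*(-430 - 1*(-163)) = -27 + 3*(-430 + 163) = -27 + 3*(-267) = -27 - 801 = -828)
x(r, b) = -768 + b
1/x(g, 625) = 1/(-768 + 625) = 1/(-143) = -1/143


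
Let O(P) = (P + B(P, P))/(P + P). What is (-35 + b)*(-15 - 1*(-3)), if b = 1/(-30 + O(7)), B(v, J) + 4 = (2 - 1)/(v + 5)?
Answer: 2103276/5003 ≈ 420.40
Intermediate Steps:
B(v, J) = -4 + 1/(5 + v) (B(v, J) = -4 + (2 - 1)/(v + 5) = -4 + 1/(5 + v))
O(P) = (P + (-19 - 4*P)/(5 + P))/(2*P) (O(P) = (P + (-19 - 4*P)/(5 + P))/(P + P) = (P + (-19 - 4*P)/(5 + P))/((2*P)) = (P + (-19 - 4*P)/(5 + P))*(1/(2*P)) = (P + (-19 - 4*P)/(5 + P))/(2*P))
b = -168/5003 (b = 1/(-30 + (½)*(-19 + 7 + 7²)/(7*(5 + 7))) = 1/(-30 + (½)*(⅐)*(-19 + 7 + 49)/12) = 1/(-30 + (½)*(⅐)*(1/12)*37) = 1/(-30 + 37/168) = 1/(-5003/168) = -168/5003 ≈ -0.033580)
(-35 + b)*(-15 - 1*(-3)) = (-35 - 168/5003)*(-15 - 1*(-3)) = -175273*(-15 + 3)/5003 = -175273/5003*(-12) = 2103276/5003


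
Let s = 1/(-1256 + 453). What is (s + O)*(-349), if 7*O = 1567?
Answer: -439144606/5621 ≈ -78126.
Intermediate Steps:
O = 1567/7 (O = (1/7)*1567 = 1567/7 ≈ 223.86)
s = -1/803 (s = 1/(-803) = -1/803 ≈ -0.0012453)
(s + O)*(-349) = (-1/803 + 1567/7)*(-349) = (1258294/5621)*(-349) = -439144606/5621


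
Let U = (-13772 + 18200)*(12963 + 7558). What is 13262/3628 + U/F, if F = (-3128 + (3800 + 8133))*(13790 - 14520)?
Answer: -20368494847/1943292850 ≈ -10.481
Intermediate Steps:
U = 90866988 (U = 4428*20521 = 90866988)
F = -6427650 (F = (-3128 + 11933)*(-730) = 8805*(-730) = -6427650)
13262/3628 + U/F = 13262/3628 + 90866988/(-6427650) = 13262*(1/3628) + 90866988*(-1/6427650) = 6631/1814 - 15144498/1071275 = -20368494847/1943292850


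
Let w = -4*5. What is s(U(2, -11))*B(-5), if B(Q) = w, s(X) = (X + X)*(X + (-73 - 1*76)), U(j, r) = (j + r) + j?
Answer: -43680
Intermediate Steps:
U(j, r) = r + 2*j
s(X) = 2*X*(-149 + X) (s(X) = (2*X)*(X + (-73 - 76)) = (2*X)*(X - 149) = (2*X)*(-149 + X) = 2*X*(-149 + X))
w = -20
B(Q) = -20
s(U(2, -11))*B(-5) = (2*(-11 + 2*2)*(-149 + (-11 + 2*2)))*(-20) = (2*(-11 + 4)*(-149 + (-11 + 4)))*(-20) = (2*(-7)*(-149 - 7))*(-20) = (2*(-7)*(-156))*(-20) = 2184*(-20) = -43680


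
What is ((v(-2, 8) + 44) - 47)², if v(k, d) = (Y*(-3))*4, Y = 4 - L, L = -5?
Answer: 12321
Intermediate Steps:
Y = 9 (Y = 4 - 1*(-5) = 4 + 5 = 9)
v(k, d) = -108 (v(k, d) = (9*(-3))*4 = -27*4 = -108)
((v(-2, 8) + 44) - 47)² = ((-108 + 44) - 47)² = (-64 - 47)² = (-111)² = 12321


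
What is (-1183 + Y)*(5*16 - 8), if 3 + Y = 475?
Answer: -51192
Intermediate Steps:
Y = 472 (Y = -3 + 475 = 472)
(-1183 + Y)*(5*16 - 8) = (-1183 + 472)*(5*16 - 8) = -711*(80 - 8) = -711*72 = -51192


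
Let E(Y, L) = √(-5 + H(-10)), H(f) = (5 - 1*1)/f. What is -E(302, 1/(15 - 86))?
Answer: -3*I*√15/5 ≈ -2.3238*I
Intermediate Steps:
H(f) = 4/f (H(f) = (5 - 1)/f = 4/f)
E(Y, L) = 3*I*√15/5 (E(Y, L) = √(-5 + 4/(-10)) = √(-5 + 4*(-⅒)) = √(-5 - ⅖) = √(-27/5) = 3*I*√15/5)
-E(302, 1/(15 - 86)) = -3*I*√15/5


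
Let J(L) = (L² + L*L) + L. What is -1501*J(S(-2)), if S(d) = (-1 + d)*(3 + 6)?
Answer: -2147931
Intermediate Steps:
S(d) = -9 + 9*d (S(d) = (-1 + d)*9 = -9 + 9*d)
J(L) = L + 2*L² (J(L) = (L² + L²) + L = 2*L² + L = L + 2*L²)
-1501*J(S(-2)) = -1501*(-9 + 9*(-2))*(1 + 2*(-9 + 9*(-2))) = -1501*(-9 - 18)*(1 + 2*(-9 - 18)) = -1501*(-27*(1 + 2*(-27))) = -1501*(-27*(1 - 54)) = -1501*(-27*(-53)) = -1501*1431 = -1*2147931 = -2147931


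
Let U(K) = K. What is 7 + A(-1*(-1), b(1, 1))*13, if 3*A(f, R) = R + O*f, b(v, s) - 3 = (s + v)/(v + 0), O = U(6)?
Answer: 164/3 ≈ 54.667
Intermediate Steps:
O = 6
b(v, s) = 3 + (s + v)/v (b(v, s) = 3 + (s + v)/(v + 0) = 3 + (s + v)/v)
A(f, R) = 2*f + R/3 (A(f, R) = (R + 6*f)/3 = 2*f + R/3)
7 + A(-1*(-1), b(1, 1))*13 = 7 + (2*(-1*(-1)) + (4 + 1/1)/3)*13 = 7 + (2*1 + (4 + 1*1)/3)*13 = 7 + (2 + (4 + 1)/3)*13 = 7 + (2 + (1/3)*5)*13 = 7 + (2 + 5/3)*13 = 7 + (11/3)*13 = 7 + 143/3 = 164/3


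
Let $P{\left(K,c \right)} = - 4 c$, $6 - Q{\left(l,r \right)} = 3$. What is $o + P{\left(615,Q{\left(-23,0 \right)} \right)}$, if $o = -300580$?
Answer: $-300592$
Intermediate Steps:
$Q{\left(l,r \right)} = 3$ ($Q{\left(l,r \right)} = 6 - 3 = 3$)
$o + P{\left(615,Q{\left(-23,0 \right)} \right)} = -300580 - 12 = -300592$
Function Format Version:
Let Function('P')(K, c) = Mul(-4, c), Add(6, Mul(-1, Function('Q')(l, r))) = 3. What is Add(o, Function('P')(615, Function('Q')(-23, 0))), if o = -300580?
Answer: -300592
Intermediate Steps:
Function('Q')(l, r) = 3 (Function('Q')(l, r) = Add(6, Mul(-1, 3)) = Add(6, -3) = 3)
Add(o, Function('P')(615, Function('Q')(-23, 0))) = Add(-300580, Mul(-4, 3)) = Add(-300580, -12) = -300592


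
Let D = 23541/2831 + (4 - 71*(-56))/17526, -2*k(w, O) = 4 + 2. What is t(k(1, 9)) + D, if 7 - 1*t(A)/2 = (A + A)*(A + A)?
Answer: -64575979/1305687 ≈ -49.457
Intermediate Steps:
k(w, O) = -3 (k(w, O) = -(4 + 2)/2 = -1/2*6 = -3)
t(A) = 14 - 8*A**2 (t(A) = 14 - 2*(A + A)*(A + A) = 14 - 2*2*A*2*A = 14 - 8*A**2)
D = 11153867/1305687 (D = 23541*(1/2831) + (4 + 3976)*(1/17526) = 1239/149 + 3980*(1/17526) = 1239/149 + 1990/8763 = 11153867/1305687 ≈ 8.5425)
t(k(1, 9)) + D = (14 - 8*(-3)**2) + 11153867/1305687 = (14 - 8*9) + 11153867/1305687 = (14 - 72) + 11153867/1305687 = -58 + 11153867/1305687 = -64575979/1305687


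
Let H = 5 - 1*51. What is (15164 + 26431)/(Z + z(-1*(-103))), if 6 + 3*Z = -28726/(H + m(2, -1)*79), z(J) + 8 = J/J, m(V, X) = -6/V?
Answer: 7062831/4217 ≈ 1674.8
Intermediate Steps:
z(J) = -7 (z(J) = -8 + J/J = -8 + 1 = -7)
H = -46 (H = 5 - 51 = -46)
Z = 27028/849 (Z = -2 + (-28726/(-46 - 6/2*79))/3 = -2 + (-28726/(-46 - 6*½*79))/3 = -2 + (-28726/(-46 - 3*79))/3 = -2 + (-28726/(-46 - 237))/3 = -2 + (-28726/(-283))/3 = -2 + (-28726*(-1/283))/3 = -2 + (⅓)*(28726/283) = -2 + 28726/849 = 27028/849 ≈ 31.835)
(15164 + 26431)/(Z + z(-1*(-103))) = (15164 + 26431)/(27028/849 - 7) = 41595/(21085/849) = 41595*(849/21085) = 7062831/4217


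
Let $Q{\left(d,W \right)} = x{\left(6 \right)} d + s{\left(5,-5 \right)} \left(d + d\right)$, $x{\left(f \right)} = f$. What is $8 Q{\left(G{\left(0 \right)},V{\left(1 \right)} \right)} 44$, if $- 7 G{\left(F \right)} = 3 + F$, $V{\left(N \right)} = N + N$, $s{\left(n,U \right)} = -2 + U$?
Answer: $\frac{8448}{7} \approx 1206.9$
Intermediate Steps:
$V{\left(N \right)} = 2 N$
$G{\left(F \right)} = - \frac{3}{7} - \frac{F}{7}$ ($G{\left(F \right)} = - \frac{3 + F}{7} = - \frac{3}{7} - \frac{F}{7}$)
$Q{\left(d,W \right)} = - 8 d$ ($Q{\left(d,W \right)} = 6 d + \left(-2 - 5\right) \left(d + d\right) = 6 d - 7 \cdot 2 d = 6 d - 14 d = - 8 d$)
$8 Q{\left(G{\left(0 \right)},V{\left(1 \right)} \right)} 44 = 8 \left(- 8 \left(- \frac{3}{7} - 0\right)\right) 44 = 8 \left(- 8 \left(- \frac{3}{7} + 0\right)\right) 44 = 8 \left(\left(-8\right) \left(- \frac{3}{7}\right)\right) 44 = 8 \cdot \frac{24}{7} \cdot 44 = \frac{192}{7} \cdot 44 = \frac{8448}{7}$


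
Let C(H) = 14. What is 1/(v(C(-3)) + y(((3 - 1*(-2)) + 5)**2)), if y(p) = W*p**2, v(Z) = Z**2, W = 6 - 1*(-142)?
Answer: 1/1480196 ≈ 6.7559e-7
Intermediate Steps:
W = 148 (W = 6 + 142 = 148)
y(p) = 148*p**2
1/(v(C(-3)) + y(((3 - 1*(-2)) + 5)**2)) = 1/(14**2 + 148*(((3 - 1*(-2)) + 5)**2)**2) = 1/(196 + 148*(((3 + 2) + 5)**2)**2) = 1/(196 + 148*((5 + 5)**2)**2) = 1/(196 + 148*(10**2)**2) = 1/(196 + 148*100**2) = 1/(196 + 148*10000) = 1/(196 + 1480000) = 1/1480196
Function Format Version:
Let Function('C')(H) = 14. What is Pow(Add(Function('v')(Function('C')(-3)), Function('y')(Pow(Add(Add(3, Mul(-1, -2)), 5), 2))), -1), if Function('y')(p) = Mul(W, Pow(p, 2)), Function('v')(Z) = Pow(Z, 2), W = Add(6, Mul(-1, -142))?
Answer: Rational(1, 1480196) ≈ 6.7559e-7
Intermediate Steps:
W = 148 (W = Add(6, 142) = 148)
Function('y')(p) = Mul(148, Pow(p, 2))
Pow(Add(Function('v')(Function('C')(-3)), Function('y')(Pow(Add(Add(3, Mul(-1, -2)), 5), 2))), -1) = Pow(Add(Pow(14, 2), Mul(148, Pow(Pow(Add(Add(3, Mul(-1, -2)), 5), 2), 2))), -1) = Pow(Add(196, Mul(148, Pow(Pow(Add(Add(3, 2), 5), 2), 2))), -1) = Pow(Add(196, Mul(148, Pow(Pow(Add(5, 5), 2), 2))), -1) = Pow(Add(196, Mul(148, Pow(Pow(10, 2), 2))), -1) = Pow(Add(196, Mul(148, Pow(100, 2))), -1) = Pow(Add(196, Mul(148, 10000)), -1) = Pow(Add(196, 1480000), -1) = Pow(1480196, -1) = Rational(1, 1480196)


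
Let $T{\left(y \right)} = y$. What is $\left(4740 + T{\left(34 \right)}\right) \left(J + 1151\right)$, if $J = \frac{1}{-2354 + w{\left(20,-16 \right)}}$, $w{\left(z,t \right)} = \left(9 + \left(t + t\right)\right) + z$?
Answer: $\frac{12951413244}{2357} \approx 5.4949 \cdot 10^{6}$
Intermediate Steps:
$w{\left(z,t \right)} = 9 + z + 2 t$ ($w{\left(z,t \right)} = \left(9 + 2 t\right) + z = 9 + z + 2 t$)
$J = - \frac{1}{2357}$ ($J = \frac{1}{-2354 + \left(9 + 20 + 2 \left(-16\right)\right)} = \frac{1}{-2354 + \left(9 + 20 - 32\right)} = \frac{1}{-2354 - 3} = \frac{1}{-2357} = - \frac{1}{2357} \approx -0.00042427$)
$\left(4740 + T{\left(34 \right)}\right) \left(J + 1151\right) = \left(4740 + 34\right) \left(- \frac{1}{2357} + 1151\right) = 4774 \cdot \frac{2712906}{2357} = \frac{12951413244}{2357}$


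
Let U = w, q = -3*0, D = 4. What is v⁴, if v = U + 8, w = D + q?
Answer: 20736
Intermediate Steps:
q = 0
w = 4 (w = 4 + 0 = 4)
U = 4
v = 12 (v = 4 + 8 = 12)
v⁴ = 12⁴ = 20736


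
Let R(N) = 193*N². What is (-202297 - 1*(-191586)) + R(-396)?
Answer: 30254777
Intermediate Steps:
(-202297 - 1*(-191586)) + R(-396) = (-202297 - 1*(-191586)) + 193*(-396)² = (-202297 + 191586) + 193*156816 = -10711 + 30265488 = 30254777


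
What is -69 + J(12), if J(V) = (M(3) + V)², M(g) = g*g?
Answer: 372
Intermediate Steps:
M(g) = g²
J(V) = (9 + V)² (J(V) = (3² + V)² = (9 + V)²)
-69 + J(12) = -69 + (9 + 12)² = -69 + 21² = -69 + 441 = 372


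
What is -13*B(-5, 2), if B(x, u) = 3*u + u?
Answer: -104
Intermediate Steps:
B(x, u) = 4*u
-13*B(-5, 2) = -52*2 = -13*8 = -104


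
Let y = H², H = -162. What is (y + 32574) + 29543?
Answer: 88361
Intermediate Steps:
y = 26244 (y = (-162)² = 26244)
(y + 32574) + 29543 = (26244 + 32574) + 29543 = 58818 + 29543 = 88361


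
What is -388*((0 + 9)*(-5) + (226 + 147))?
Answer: -127264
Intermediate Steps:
-388*((0 + 9)*(-5) + (226 + 147)) = -388*(9*(-5) + 373) = -388*(-45 + 373) = -388*328 = -127264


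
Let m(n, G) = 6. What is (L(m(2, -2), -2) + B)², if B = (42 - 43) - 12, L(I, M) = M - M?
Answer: 169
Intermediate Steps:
L(I, M) = 0
B = -13 (B = -1 - 12 = -13)
(L(m(2, -2), -2) + B)² = (0 - 13)² = (-13)² = 169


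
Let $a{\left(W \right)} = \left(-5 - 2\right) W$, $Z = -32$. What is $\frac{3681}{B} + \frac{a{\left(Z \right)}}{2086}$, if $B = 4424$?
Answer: $\frac{619253}{659176} \approx 0.93944$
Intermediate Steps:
$a{\left(W \right)} = - 7 W$
$\frac{3681}{B} + \frac{a{\left(Z \right)}}{2086} = \frac{3681}{4424} + \frac{\left(-7\right) \left(-32\right)}{2086} = 3681 \cdot \frac{1}{4424} + 224 \cdot \frac{1}{2086} = \frac{3681}{4424} + \frac{16}{149} = \frac{619253}{659176}$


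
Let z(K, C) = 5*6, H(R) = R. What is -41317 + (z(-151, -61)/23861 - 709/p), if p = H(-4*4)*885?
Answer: -13959830165671/337871760 ≈ -41317.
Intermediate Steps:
z(K, C) = 30
p = -14160 (p = -4*4*885 = -16*885 = -14160)
-41317 + (z(-151, -61)/23861 - 709/p) = -41317 + (30/23861 - 709/(-14160)) = -41317 + (30*(1/23861) - 709*(-1/14160)) = -41317 + (30/23861 + 709/14160) = -41317 + 17342249/337871760 = -13959830165671/337871760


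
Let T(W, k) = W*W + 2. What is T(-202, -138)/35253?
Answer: 4534/3917 ≈ 1.1575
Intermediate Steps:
T(W, k) = 2 + W**2 (T(W, k) = W**2 + 2 = 2 + W**2)
T(-202, -138)/35253 = (2 + (-202)**2)/35253 = (2 + 40804)*(1/35253) = 40806*(1/35253) = 4534/3917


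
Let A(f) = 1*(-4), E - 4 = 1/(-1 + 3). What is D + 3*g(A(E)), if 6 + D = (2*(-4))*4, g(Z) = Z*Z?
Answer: 10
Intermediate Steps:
E = 9/2 (E = 4 + 1/(-1 + 3) = 4 + 1/2 = 9/2 ≈ 4.5000)
A(f) = -4
g(Z) = Z**2
D = -38 (D = -6 + (2*(-4))*4 = -6 - 8*4 = -6 - 32 = -38)
D + 3*g(A(E)) = -38 + 3*(-4)**2 = -38 + 3*16 = -38 + 48 = 10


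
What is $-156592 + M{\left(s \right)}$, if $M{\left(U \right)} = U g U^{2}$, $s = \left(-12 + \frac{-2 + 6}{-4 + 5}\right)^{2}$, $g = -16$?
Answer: $-4350896$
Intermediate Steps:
$s = 64$ ($s = \left(-12 + \frac{4}{1}\right)^{2} = \left(-12 + 4 \cdot 1\right)^{2} = \left(-12 + 4\right)^{2} = \left(-8\right)^{2} = 64$)
$M{\left(U \right)} = - 16 U^{3}$ ($M{\left(U \right)} = U \left(- 16 U^{2}\right) = - 16 U^{3}$)
$-156592 + M{\left(s \right)} = -156592 - 16 \cdot 64^{3} = -156592 - 4194304 = -4350896$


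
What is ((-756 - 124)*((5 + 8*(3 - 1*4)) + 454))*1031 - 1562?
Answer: -409184842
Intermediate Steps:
((-756 - 124)*((5 + 8*(3 - 1*4)) + 454))*1031 - 1562 = -880*((5 + 8*(3 - 4)) + 454)*1031 - 1562 = -880*((5 + 8*(-1)) + 454)*1031 - 1562 = -880*((5 - 8) + 454)*1031 - 1562 = -880*(-3 + 454)*1031 - 1562 = -880*451*1031 - 1562 = -396880*1031 - 1562 = -409183280 - 1562 = -409184842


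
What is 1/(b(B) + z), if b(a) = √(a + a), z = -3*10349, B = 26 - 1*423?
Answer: -31047/963917003 - I*√794/963917003 ≈ -3.2209e-5 - 2.9233e-8*I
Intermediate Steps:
B = -397 (B = 26 - 423 = -397)
z = -31047
b(a) = √2*√a (b(a) = √(2*a) = √2*√a)
1/(b(B) + z) = 1/(√2*√(-397) - 31047) = 1/(√2*(I*√397) - 31047) = 1/(I*√794 - 31047) = 1/(-31047 + I*√794)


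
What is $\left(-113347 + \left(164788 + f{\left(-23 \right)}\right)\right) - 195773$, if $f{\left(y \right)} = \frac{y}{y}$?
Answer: $-144331$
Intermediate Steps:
$f{\left(y \right)} = 1$
$\left(-113347 + \left(164788 + f{\left(-23 \right)}\right)\right) - 195773 = \left(-113347 + \left(164788 + 1\right)\right) - 195773 = \left(-113347 + 164789\right) - 195773 = 51442 - 195773 = -144331$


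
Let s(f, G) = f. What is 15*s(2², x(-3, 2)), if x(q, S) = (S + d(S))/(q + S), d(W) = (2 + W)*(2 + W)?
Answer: 60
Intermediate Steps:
d(W) = (2 + W)²
x(q, S) = (S + (2 + S)²)/(S + q) (x(q, S) = (S + (2 + S)²)/(q + S) = (S + (2 + S)²)/(S + q))
15*s(2², x(-3, 2)) = 15*2² = 15*4 = 60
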